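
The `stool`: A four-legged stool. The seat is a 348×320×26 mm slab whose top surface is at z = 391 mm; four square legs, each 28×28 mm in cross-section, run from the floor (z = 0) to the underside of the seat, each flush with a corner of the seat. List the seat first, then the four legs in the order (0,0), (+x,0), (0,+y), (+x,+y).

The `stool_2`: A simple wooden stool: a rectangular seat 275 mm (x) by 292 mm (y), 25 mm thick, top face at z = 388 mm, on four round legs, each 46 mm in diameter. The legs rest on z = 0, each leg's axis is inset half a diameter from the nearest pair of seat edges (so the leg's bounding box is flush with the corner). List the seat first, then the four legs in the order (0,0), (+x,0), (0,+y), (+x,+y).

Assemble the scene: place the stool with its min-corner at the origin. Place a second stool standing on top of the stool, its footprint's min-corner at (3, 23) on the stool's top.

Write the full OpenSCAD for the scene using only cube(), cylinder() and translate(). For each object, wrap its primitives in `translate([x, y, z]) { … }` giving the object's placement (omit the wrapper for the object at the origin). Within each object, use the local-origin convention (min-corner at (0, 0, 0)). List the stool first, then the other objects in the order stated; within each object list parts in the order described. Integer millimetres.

translate([0, 0, 365]) cube([348, 320, 26]);
cube([28, 28, 365]);
translate([320, 0, 0]) cube([28, 28, 365]);
translate([0, 292, 0]) cube([28, 28, 365]);
translate([320, 292, 0]) cube([28, 28, 365]);
translate([3, 23, 391]) {
  translate([0, 0, 363]) cube([275, 292, 25]);
  translate([23, 23, 0]) cylinder(h = 363, r = 23);
  translate([252, 23, 0]) cylinder(h = 363, r = 23);
  translate([23, 269, 0]) cylinder(h = 363, r = 23);
  translate([252, 269, 0]) cylinder(h = 363, r = 23);
}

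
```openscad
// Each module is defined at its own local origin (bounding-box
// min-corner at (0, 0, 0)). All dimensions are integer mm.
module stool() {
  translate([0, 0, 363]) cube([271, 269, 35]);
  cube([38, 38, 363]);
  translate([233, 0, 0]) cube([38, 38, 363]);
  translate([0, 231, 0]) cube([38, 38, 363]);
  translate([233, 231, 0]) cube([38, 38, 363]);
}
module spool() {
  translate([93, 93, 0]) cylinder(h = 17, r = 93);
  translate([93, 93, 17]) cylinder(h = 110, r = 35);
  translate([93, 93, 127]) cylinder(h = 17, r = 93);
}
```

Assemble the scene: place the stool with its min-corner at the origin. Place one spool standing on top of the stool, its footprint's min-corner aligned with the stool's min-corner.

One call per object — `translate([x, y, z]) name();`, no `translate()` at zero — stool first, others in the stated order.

stool();
translate([0, 0, 398]) spool();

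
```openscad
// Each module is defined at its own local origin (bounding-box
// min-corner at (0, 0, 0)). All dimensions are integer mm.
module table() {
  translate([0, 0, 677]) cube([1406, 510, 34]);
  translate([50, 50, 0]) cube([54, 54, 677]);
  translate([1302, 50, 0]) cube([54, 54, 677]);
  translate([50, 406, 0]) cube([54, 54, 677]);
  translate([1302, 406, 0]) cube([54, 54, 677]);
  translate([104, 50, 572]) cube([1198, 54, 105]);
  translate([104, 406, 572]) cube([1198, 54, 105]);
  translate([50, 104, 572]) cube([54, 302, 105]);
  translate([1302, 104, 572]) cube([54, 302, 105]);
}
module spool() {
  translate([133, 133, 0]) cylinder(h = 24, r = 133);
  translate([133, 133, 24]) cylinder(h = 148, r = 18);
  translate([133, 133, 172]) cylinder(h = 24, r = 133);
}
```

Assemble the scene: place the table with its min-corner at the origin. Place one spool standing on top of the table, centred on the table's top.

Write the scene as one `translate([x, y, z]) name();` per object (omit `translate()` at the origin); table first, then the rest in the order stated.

table();
translate([570, 122, 711]) spool();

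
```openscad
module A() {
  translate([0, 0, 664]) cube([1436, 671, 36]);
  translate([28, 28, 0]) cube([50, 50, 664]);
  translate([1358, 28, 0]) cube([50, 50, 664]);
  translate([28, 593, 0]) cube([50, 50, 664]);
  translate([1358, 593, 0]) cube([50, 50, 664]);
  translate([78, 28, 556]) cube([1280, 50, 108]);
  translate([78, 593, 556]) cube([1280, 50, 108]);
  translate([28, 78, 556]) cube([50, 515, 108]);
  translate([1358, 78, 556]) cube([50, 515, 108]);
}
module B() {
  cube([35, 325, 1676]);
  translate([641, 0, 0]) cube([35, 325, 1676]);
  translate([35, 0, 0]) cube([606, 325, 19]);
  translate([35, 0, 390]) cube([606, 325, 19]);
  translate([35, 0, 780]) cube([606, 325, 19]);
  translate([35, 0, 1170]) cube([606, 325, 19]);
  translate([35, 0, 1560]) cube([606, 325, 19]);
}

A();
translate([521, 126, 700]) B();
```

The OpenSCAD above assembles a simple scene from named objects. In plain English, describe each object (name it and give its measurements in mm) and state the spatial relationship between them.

A is a rectangular dining table. The top is 1436×671×36 mm with its upper surface at z = 700 mm. It stands on four 50×50 mm square legs, each inset 28 mm from the nearest pair of top edges, running from the floor to the underside of the top. Four apron rails, 50 mm thick and 108 mm tall, run between adjacent legs with their top edges flush with the underside of the top and their outer faces flush with the legs' outer faces.

B is an open bookshelf. Two side panels, each 35 mm thick, 325 mm deep and 1676 mm tall, stand 676 mm apart (outside-to-outside). Between them sit 5 shelves, each 19 mm thick and 325 mm deep, spanning the full gap between the sides. The bottom shelf rests on the floor (its underside at z = 0) and the clear gap between one shelf's top and the next shelf's underside is 371 mm.

The bookshelf is on top of the table.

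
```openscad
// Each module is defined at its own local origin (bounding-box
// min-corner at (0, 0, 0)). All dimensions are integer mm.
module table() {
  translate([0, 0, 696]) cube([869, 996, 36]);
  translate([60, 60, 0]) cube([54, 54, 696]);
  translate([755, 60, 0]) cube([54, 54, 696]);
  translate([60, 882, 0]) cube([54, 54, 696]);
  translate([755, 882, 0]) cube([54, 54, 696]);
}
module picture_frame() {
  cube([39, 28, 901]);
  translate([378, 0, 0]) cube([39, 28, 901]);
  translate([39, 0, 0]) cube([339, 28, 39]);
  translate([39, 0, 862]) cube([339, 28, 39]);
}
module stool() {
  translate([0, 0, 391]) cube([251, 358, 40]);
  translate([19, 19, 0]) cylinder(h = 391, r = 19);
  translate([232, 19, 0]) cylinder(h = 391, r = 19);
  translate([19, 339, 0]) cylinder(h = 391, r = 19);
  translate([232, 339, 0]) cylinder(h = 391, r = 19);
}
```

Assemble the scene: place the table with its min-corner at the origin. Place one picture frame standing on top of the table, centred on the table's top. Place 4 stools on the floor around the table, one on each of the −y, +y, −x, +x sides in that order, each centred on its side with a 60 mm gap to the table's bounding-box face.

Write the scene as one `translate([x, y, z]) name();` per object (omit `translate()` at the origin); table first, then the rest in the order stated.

table();
translate([226, 484, 732]) picture_frame();
translate([309, -418, 0]) stool();
translate([309, 1056, 0]) stool();
translate([-311, 319, 0]) stool();
translate([929, 319, 0]) stool();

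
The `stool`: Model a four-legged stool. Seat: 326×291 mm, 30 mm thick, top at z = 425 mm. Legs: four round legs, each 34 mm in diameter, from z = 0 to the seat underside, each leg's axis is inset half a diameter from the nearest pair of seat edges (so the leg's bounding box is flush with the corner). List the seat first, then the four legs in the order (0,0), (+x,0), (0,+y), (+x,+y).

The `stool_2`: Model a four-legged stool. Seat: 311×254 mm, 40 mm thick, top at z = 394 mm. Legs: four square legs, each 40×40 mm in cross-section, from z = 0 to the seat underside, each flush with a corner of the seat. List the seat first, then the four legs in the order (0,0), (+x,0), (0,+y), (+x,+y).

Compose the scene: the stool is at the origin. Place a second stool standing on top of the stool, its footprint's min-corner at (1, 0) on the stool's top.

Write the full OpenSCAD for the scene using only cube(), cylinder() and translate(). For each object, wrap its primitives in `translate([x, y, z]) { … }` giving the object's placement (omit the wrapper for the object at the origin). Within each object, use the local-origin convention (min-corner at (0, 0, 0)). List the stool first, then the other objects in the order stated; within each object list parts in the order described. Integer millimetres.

translate([0, 0, 395]) cube([326, 291, 30]);
translate([17, 17, 0]) cylinder(h = 395, r = 17);
translate([309, 17, 0]) cylinder(h = 395, r = 17);
translate([17, 274, 0]) cylinder(h = 395, r = 17);
translate([309, 274, 0]) cylinder(h = 395, r = 17);
translate([1, 0, 425]) {
  translate([0, 0, 354]) cube([311, 254, 40]);
  cube([40, 40, 354]);
  translate([271, 0, 0]) cube([40, 40, 354]);
  translate([0, 214, 0]) cube([40, 40, 354]);
  translate([271, 214, 0]) cube([40, 40, 354]);
}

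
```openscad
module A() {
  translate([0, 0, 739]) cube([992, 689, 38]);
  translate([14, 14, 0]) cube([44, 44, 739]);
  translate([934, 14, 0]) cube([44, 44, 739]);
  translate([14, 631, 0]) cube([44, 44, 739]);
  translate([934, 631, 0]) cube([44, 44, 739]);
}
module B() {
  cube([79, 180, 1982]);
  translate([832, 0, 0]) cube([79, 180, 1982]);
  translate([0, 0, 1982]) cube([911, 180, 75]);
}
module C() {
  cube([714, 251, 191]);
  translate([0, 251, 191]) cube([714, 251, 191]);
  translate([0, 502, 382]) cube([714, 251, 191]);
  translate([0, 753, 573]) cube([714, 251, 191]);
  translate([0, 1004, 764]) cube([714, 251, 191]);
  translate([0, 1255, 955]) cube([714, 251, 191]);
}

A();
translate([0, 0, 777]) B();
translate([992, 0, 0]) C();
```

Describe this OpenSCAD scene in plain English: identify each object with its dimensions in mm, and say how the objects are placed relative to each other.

A is a table: top 992 mm (x) × 689 mm (y), 38 mm thick, upper face at z = 777 mm, on four 44×44 mm square legs, each inset 14 mm from the nearest pair of top edges, running from z = 0 to the bottom of the top.

B is a door frame. The clear opening is 753 mm wide and 1982 mm high. Two 79 mm wide jambs, 180 mm deep, stand either side of the opening from the floor to the top of the opening. A 75 mm thick head sits across the top of both jambs, spanning the full outside width of the frame.

C is a run of 6 identical solid stair steps. Each tread is 714×251 mm and each step block is 191 mm high. Step 1 rests on the floor; step k is offset from step 1 by (k−1)×251 mm in y and (k−1)×191 mm in z.

The door frame is on top of the table. The staircase is against the table's +x side, with their −y faces flush.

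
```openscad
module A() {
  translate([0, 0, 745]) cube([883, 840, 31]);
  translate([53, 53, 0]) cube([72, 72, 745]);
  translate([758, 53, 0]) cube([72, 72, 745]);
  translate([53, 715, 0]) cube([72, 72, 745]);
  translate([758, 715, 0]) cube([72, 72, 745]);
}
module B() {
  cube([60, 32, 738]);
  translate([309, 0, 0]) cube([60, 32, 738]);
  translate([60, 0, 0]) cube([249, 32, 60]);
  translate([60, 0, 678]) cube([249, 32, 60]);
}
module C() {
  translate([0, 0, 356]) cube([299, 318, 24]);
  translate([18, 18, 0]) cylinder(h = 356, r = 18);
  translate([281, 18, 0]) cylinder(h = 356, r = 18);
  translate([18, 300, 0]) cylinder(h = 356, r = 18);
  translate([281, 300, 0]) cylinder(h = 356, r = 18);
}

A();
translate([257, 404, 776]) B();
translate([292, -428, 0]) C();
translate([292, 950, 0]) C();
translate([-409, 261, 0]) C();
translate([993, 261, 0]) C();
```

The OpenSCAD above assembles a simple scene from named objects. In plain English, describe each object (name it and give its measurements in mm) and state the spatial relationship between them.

A is a table with a 883×840 mm rectangular top, 31 mm thick, top surface at z = 776 mm, supported by four 72×72 mm square legs, each inset 53 mm from the nearest pair of top edges, running from the floor.

B is a rectangular picture frame lying in the x–z plane (depth along y). The opening is 249 mm wide (x) by 618 mm tall (z), surrounded by a border 60 mm wide on all four sides. The frame is 32 mm deep and is made of two full-height vertical stiles with two horizontal rails fitted between them.

C is a four-legged stool. The seat is 299×318 mm, 24 mm thick, top at z = 380 mm. It stands on four round legs, each 36 mm in diameter, from z = 0 to the seat underside, each leg's axis is inset half a diameter from the nearest pair of seat edges (so the leg's bounding box is flush with the corner).

The picture frame is on top of the table, centred. Four stools sit around the table at the −y, +y, −x, +x sides.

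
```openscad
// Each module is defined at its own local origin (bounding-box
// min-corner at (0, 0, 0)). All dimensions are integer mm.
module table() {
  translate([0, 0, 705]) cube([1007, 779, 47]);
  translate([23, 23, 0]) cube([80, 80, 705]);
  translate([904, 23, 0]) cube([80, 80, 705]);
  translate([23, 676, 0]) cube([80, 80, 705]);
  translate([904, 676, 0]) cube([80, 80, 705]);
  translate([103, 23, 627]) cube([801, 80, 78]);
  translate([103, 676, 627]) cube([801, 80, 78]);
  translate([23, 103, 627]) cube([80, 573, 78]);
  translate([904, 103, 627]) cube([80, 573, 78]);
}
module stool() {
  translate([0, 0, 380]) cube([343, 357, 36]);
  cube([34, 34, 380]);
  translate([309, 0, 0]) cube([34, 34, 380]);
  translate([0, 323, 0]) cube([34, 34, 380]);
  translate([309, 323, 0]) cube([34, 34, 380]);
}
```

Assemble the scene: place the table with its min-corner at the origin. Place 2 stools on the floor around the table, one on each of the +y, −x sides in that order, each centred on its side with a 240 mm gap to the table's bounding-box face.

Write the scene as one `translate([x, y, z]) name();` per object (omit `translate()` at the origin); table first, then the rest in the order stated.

table();
translate([332, 1019, 0]) stool();
translate([-583, 211, 0]) stool();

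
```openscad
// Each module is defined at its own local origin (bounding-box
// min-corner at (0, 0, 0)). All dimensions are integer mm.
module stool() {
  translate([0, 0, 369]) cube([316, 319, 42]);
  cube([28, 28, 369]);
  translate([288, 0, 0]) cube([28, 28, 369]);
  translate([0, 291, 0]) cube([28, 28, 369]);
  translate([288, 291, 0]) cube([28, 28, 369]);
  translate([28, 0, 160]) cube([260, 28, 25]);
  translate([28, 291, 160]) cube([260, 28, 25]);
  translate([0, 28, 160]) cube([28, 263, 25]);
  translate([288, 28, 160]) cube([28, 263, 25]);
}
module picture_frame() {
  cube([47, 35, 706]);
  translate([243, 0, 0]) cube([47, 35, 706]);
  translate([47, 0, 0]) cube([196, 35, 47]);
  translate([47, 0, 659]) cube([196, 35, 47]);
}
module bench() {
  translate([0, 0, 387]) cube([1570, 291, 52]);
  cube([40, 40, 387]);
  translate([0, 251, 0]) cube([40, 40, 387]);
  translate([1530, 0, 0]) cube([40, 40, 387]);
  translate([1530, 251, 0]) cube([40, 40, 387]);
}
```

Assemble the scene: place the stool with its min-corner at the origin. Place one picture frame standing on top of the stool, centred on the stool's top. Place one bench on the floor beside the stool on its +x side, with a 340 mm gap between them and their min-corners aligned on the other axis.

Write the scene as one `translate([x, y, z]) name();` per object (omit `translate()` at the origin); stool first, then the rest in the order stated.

stool();
translate([13, 142, 411]) picture_frame();
translate([656, 0, 0]) bench();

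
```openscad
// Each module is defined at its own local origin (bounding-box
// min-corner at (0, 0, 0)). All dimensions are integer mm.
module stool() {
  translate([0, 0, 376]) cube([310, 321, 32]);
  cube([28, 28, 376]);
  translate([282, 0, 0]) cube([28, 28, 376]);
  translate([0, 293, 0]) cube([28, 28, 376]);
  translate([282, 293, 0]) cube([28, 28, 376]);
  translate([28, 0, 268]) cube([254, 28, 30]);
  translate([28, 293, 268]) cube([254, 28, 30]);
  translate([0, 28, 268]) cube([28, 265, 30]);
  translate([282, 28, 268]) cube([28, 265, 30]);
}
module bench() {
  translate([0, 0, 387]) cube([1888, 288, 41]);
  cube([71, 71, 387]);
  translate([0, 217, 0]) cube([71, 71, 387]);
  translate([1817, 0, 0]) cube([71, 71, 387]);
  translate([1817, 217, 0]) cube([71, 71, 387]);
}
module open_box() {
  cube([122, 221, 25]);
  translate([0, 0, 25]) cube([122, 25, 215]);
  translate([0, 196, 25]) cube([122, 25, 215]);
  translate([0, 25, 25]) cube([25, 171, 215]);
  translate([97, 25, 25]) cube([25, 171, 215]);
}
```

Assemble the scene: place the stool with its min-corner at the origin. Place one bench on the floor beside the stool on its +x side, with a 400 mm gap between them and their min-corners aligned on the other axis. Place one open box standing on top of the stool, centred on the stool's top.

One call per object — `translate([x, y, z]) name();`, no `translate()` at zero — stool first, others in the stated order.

stool();
translate([710, 0, 0]) bench();
translate([94, 50, 408]) open_box();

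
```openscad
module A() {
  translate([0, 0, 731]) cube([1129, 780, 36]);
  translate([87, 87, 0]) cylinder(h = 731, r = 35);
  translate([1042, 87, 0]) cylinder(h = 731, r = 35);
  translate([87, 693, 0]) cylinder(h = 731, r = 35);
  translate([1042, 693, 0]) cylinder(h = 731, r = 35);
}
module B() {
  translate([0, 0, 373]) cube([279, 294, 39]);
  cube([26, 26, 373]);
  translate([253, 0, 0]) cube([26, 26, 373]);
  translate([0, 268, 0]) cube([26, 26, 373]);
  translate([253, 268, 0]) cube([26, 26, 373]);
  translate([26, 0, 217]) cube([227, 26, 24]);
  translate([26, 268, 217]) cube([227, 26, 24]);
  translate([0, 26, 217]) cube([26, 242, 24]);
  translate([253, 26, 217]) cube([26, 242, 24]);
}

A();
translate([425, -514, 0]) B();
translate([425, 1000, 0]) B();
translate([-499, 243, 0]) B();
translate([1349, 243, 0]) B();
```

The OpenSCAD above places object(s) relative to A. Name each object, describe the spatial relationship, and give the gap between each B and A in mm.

Each stool's nearest face is 220 mm from the table's bounding box.

A is a table. B is a stool. Four stools sit around the table at the −y, +y, −x, +x sides. The gap between each stool and the table is 220 mm.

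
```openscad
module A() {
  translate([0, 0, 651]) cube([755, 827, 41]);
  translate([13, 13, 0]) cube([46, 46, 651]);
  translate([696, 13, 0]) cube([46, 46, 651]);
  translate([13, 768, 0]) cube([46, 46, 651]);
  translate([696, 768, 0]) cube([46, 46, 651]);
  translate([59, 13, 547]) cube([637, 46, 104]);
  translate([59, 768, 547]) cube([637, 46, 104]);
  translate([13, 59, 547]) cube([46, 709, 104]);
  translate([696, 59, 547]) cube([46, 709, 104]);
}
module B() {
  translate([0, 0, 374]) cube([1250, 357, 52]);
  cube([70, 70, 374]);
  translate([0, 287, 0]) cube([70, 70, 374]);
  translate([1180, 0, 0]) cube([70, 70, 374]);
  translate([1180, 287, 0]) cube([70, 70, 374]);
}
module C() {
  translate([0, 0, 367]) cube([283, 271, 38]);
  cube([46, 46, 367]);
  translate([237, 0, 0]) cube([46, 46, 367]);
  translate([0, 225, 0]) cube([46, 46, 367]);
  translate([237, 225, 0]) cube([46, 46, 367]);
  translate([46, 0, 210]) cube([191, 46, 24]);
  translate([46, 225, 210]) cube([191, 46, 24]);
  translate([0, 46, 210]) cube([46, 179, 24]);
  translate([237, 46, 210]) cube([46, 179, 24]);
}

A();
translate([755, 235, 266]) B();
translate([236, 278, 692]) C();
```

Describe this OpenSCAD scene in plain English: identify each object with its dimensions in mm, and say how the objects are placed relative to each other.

A is a rectangular dining table. The top is 755×827×41 mm with its upper surface at z = 692 mm. It stands on four 46×46 mm square legs, each inset 13 mm from the nearest pair of top edges, running from the floor to the underside of the top. Four apron rails, 46 mm thick and 104 mm tall, run between adjacent legs with their top edges flush with the underside of the top and their outer faces flush with the legs' outer faces.

B is a bench: a 1250×357 mm seat slab, 52 mm thick, top at z = 426 mm, on four 70×70 mm square legs flush with the seat corners and standing on z = 0.

C is a four-legged stool. The seat is a 283×271×38 mm slab whose top surface is at z = 405 mm; four square legs, each 46×46 mm in cross-section, run from the floor (z = 0) to the underside of the seat, each flush with a corner of the seat. Four stretchers, 46 mm wide and 24 mm tall, connect adjacent legs with their undersides at z = 210 mm, each running between the inner faces of the legs it joins and aligned with the legs' outer faces on the other axis.

The bench is beside the table with their tops flush at z = 692. The stool is on top of the table, centred.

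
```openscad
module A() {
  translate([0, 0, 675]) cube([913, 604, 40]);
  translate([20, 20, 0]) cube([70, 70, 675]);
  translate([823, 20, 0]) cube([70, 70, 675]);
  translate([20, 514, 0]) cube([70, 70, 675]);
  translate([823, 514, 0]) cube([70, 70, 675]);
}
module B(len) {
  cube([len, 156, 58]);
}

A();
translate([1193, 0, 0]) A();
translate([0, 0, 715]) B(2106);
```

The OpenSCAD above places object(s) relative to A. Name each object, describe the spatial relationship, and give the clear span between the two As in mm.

A is a table. B is a beam. A beam spans the tops of two tables. The clear span between the two tables is 280 mm.

Second table starts at x = 1193; first ends at x = 913; clear span = 1193 − 913 = 280 mm.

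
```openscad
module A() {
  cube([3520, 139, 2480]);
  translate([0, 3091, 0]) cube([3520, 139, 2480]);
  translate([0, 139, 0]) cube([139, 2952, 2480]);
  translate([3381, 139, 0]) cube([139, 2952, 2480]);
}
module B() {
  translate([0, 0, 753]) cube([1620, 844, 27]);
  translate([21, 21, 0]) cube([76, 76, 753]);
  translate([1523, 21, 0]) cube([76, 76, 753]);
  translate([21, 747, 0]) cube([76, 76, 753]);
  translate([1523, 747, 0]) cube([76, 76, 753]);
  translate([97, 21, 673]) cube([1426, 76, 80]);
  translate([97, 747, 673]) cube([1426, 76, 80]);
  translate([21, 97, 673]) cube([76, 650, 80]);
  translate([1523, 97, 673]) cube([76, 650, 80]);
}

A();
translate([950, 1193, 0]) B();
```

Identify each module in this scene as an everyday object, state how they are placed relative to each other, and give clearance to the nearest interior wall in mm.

A is a house frame. B is a table. The table sits inside the house frame, centred. The clearance to the nearest interior wall is 811 mm.

Clearances: x = 811, y = 1054; minimum 811 mm.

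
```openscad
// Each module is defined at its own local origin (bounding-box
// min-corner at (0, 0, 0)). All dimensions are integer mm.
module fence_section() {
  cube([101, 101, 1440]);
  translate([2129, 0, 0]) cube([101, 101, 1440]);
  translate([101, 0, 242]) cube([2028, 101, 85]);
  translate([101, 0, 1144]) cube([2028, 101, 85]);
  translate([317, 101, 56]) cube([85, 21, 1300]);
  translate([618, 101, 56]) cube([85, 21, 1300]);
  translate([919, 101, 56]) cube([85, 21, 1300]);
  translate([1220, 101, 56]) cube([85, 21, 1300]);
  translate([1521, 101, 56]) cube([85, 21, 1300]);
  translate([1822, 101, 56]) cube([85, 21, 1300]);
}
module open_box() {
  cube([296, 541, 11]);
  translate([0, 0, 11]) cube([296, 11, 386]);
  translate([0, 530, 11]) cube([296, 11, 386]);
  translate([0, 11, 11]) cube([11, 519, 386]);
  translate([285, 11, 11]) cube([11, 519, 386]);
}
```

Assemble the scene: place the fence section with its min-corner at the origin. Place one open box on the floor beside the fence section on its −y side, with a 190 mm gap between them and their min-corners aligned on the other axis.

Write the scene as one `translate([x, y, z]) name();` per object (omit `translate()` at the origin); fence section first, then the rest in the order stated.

fence_section();
translate([0, -731, 0]) open_box();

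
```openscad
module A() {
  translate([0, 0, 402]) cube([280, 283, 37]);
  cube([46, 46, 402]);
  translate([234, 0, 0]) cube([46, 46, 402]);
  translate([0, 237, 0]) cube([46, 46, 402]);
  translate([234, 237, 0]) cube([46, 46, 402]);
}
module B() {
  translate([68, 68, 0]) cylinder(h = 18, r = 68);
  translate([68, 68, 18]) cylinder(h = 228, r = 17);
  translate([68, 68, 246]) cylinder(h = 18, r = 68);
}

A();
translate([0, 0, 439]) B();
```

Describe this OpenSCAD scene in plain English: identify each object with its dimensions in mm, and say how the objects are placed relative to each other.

A is a four-legged stool. The seat is 280×283 mm, 37 mm thick, top at z = 439 mm. It stands on four square legs, each 46×46 mm in cross-section, from z = 0 to the seat underside, each flush with a corner of the seat.

B is a spool: two coaxial disc flanges of radius 68 mm and thickness 18 mm, joined by a core cylinder of radius 17 mm and height 228 mm. The lower flange rests on z = 0 and the three cylinders share a vertical axis.

The spool is on top of the stool.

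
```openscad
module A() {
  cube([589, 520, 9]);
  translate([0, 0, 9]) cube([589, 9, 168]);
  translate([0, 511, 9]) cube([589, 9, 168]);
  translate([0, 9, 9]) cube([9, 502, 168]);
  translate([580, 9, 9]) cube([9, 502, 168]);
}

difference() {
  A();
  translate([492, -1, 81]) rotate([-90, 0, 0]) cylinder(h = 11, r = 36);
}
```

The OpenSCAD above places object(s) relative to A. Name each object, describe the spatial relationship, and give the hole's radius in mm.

A is an open box. The open box has a circular hole through its front wall. The hole's radius is 36 mm.

The subtracted cylinder has r = 36 mm.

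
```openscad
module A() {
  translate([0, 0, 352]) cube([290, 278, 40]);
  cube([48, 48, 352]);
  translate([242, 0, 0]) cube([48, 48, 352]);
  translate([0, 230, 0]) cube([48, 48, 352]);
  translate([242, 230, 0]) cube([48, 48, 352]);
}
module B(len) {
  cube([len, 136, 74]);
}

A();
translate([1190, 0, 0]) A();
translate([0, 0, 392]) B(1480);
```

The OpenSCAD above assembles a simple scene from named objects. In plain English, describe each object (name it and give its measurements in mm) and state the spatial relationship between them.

A is a simple wooden stool: a rectangular seat 290 mm (x) by 278 mm (y), 40 mm thick, top face at z = 392 mm, on four square legs, each 48×48 mm in cross-section. The legs rest on z = 0, each flush with a corner of the seat.

B is a rectangular beam 1480 mm long (x), 136 mm deep (y), 74 mm thick (z).

The beam spans the tops of two stools placed 900 mm apart, resting at z = 392 mm.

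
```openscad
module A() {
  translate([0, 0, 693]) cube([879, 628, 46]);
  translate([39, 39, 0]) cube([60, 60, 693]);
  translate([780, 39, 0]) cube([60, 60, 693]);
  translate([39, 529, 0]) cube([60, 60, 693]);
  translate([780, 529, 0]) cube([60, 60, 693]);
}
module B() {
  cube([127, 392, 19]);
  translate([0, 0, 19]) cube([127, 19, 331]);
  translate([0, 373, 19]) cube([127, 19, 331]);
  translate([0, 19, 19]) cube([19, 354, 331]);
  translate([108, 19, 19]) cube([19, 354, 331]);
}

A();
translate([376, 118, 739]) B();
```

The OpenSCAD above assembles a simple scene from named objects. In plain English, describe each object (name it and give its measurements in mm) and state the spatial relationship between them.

A is a table with a 879×628 mm rectangular top, 46 mm thick, top surface at z = 739 mm, supported by four 60×60 mm square legs, each inset 39 mm from the nearest pair of top edges, running from the floor.

B is an open-topped rectangular box: outside dimensions 127×392×350 mm, with a uniform wall and base thickness of 19 mm. The base is a full 127×392 slab on the floor; four walls sit on top of the base. The front and back walls (the −y and +y sides) span the full width; the two side walls fit between them.

The open box is on top of the table, centred.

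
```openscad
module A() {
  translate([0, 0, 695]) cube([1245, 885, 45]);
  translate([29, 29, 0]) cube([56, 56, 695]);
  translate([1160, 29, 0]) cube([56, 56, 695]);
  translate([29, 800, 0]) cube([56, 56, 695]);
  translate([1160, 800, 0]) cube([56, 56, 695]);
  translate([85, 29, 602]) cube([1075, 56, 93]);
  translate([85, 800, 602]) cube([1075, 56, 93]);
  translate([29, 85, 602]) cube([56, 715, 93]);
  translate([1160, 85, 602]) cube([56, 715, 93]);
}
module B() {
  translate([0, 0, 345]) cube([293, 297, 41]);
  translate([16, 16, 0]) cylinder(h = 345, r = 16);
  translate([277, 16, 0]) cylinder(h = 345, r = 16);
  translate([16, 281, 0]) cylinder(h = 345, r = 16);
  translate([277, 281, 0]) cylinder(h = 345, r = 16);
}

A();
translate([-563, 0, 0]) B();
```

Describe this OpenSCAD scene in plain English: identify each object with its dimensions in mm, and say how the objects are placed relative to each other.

A is a table with a 1245×885 mm rectangular top, 45 mm thick, top surface at z = 740 mm, supported by four 56×56 mm square legs, each inset 29 mm from the nearest pair of top edges, running from the floor. Four apron rails, 56 mm thick and 93 mm tall, run between adjacent legs with their top edges flush with the underside of the top and their outer faces flush with the legs' outer faces.

B is a simple wooden stool: a rectangular seat 293 mm (x) by 297 mm (y), 41 mm thick, top face at z = 386 mm, on four round legs, each 32 mm in diameter. The legs rest on z = 0, each leg's axis is inset half a diameter from the nearest pair of seat edges (so the leg's bounding box is flush with the corner).

The stool is on the floor beside the table on its −x side.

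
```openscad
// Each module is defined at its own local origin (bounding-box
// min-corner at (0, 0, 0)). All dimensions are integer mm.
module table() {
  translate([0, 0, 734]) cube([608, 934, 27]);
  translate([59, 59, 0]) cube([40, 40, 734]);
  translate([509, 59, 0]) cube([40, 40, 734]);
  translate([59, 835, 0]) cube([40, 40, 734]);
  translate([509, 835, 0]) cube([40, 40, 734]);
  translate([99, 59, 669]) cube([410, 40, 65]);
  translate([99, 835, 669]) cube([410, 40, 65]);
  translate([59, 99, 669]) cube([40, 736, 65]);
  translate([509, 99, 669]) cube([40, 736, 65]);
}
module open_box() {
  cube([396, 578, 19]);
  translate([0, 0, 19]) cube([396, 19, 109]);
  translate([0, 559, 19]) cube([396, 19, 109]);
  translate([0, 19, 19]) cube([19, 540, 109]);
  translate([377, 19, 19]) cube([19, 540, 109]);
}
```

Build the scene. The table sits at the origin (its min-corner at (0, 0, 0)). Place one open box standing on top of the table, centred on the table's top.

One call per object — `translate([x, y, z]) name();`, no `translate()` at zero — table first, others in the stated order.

table();
translate([106, 178, 761]) open_box();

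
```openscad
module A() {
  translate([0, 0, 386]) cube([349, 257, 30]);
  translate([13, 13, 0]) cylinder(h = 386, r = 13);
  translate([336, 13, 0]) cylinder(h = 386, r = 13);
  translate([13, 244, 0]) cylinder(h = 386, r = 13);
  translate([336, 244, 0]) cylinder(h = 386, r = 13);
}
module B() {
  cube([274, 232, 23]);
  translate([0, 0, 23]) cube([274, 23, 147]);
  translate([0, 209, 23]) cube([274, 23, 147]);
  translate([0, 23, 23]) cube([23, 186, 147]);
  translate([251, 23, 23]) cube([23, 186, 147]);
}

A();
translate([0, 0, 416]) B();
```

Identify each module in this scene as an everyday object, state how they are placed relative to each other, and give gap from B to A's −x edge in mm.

The open box's min-x is at 0; the stool's min-x is 0; gap = 0 mm.

A is a stool. B is an open box. The open box is on top of the stool. The gap from the open box to the stool's −x edge is 0 mm.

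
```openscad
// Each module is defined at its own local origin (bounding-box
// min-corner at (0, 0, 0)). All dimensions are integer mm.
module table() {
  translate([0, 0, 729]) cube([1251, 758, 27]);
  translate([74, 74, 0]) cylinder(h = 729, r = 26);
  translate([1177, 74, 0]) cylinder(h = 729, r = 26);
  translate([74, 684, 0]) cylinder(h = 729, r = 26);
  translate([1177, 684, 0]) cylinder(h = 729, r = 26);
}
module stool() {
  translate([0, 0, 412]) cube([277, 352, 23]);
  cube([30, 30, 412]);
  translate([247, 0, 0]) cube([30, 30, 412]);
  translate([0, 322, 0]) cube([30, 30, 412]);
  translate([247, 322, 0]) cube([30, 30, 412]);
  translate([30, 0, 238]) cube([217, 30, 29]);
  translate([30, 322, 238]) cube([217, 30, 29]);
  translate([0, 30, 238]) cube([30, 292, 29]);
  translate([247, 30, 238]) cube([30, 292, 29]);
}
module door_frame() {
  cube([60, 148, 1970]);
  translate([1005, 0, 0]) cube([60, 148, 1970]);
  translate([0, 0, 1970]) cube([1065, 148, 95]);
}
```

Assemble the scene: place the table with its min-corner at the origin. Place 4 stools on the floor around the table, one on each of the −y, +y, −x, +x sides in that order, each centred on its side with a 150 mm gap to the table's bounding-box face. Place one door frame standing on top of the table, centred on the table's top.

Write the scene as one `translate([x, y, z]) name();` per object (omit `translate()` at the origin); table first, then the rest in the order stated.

table();
translate([487, -502, 0]) stool();
translate([487, 908, 0]) stool();
translate([-427, 203, 0]) stool();
translate([1401, 203, 0]) stool();
translate([93, 305, 756]) door_frame();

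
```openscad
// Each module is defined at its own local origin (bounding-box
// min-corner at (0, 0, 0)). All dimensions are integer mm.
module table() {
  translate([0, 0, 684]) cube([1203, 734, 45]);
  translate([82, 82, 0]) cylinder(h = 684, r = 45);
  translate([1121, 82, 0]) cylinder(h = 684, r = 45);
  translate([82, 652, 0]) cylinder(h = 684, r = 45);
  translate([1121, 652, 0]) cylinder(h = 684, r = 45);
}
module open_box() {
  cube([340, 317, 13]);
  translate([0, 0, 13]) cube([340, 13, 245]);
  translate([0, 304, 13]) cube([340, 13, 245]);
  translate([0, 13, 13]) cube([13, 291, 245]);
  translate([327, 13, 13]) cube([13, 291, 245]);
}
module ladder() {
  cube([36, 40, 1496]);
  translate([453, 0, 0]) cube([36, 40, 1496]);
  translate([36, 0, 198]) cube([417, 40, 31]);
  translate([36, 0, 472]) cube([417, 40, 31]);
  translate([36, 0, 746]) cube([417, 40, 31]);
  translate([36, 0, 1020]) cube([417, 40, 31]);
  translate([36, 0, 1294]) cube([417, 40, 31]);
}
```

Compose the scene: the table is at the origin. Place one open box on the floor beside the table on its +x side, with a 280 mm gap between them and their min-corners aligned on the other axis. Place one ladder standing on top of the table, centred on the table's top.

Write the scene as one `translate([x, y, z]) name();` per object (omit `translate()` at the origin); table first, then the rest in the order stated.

table();
translate([1483, 0, 0]) open_box();
translate([357, 347, 729]) ladder();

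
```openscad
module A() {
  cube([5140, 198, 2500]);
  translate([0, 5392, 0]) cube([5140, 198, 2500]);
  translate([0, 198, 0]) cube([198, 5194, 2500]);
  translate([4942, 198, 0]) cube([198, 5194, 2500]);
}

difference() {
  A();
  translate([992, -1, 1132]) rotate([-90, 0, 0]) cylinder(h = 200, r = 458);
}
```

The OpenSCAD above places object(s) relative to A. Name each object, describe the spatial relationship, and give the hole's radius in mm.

A is a house frame. The house frame has a circular hole through its front wall. The hole's radius is 458 mm.

The subtracted cylinder has r = 458 mm.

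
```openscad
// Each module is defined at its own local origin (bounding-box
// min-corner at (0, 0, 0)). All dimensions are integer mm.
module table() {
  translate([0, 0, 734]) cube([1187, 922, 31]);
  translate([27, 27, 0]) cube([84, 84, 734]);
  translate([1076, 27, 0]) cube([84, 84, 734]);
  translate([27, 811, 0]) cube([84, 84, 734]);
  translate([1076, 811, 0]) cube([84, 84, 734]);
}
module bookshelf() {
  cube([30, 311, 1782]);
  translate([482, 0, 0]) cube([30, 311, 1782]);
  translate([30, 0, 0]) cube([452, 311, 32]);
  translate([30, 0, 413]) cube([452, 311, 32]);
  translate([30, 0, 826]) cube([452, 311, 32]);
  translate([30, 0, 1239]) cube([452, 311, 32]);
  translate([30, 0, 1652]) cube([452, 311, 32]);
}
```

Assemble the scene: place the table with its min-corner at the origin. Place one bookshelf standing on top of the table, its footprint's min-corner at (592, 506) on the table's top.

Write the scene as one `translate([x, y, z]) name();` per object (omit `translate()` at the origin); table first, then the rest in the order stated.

table();
translate([592, 506, 765]) bookshelf();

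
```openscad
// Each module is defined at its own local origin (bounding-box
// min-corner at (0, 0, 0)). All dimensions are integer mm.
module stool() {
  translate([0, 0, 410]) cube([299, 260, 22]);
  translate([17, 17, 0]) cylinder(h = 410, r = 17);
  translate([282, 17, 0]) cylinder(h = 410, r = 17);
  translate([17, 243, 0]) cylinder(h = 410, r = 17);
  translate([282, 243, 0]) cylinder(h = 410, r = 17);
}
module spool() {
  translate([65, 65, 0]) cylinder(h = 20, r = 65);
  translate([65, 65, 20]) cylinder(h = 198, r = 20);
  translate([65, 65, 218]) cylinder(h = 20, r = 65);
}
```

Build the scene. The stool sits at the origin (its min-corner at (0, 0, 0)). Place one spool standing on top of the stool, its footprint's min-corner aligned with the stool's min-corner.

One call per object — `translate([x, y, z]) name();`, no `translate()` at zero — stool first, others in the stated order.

stool();
translate([0, 0, 432]) spool();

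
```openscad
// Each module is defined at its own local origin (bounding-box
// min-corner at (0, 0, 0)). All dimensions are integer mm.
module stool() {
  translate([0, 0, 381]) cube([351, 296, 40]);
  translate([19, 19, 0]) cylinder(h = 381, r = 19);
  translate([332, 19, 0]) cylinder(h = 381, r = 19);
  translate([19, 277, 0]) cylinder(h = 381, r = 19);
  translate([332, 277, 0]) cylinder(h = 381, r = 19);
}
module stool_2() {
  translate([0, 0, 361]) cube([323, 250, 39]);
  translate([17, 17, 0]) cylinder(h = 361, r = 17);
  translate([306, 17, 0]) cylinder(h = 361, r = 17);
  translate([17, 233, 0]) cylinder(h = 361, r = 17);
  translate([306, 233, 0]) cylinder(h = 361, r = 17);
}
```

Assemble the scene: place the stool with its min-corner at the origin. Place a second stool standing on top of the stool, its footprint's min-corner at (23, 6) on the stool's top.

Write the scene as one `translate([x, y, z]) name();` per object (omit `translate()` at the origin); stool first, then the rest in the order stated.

stool();
translate([23, 6, 421]) stool_2();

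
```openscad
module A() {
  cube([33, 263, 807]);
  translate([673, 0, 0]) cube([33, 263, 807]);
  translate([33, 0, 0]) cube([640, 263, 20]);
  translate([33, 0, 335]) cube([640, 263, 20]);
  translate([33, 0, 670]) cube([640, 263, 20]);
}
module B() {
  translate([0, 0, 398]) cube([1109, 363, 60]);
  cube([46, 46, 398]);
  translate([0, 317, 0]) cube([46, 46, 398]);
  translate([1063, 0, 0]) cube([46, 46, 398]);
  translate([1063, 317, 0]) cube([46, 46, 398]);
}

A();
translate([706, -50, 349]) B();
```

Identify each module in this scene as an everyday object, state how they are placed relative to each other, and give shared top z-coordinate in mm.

Both tops at z = 807 mm.

A is a bookshelf. B is a bench. The bench is beside the bookshelf with their tops flush at z = 807. The shared top z-coordinate is 807 mm.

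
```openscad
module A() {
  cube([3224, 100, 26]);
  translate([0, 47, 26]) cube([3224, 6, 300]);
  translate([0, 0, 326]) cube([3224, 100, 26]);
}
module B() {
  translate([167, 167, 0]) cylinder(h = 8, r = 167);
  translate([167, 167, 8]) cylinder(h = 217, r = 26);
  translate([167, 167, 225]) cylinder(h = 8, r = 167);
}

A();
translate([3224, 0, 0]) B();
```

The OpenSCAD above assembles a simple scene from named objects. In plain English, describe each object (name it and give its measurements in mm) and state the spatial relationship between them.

A is an I-beam lying along x, 3224 mm long. Overall section height 352 mm. Two flanges 100 mm wide (y) and 26 mm thick, one on the floor and one at the top; a web 6 mm thick runs between them, centred on the flange width.

B is a spool: two coaxial disc flanges of radius 167 mm and thickness 8 mm, joined by a core cylinder of radius 26 mm and height 217 mm. The lower flange rests on z = 0 and the three cylinders share a vertical axis.

The spool is against the I-beam's +x side, with their −y faces flush.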